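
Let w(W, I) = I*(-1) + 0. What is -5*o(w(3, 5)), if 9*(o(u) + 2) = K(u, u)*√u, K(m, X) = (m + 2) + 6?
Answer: 10 - 5*I*√5/3 ≈ 10.0 - 3.7268*I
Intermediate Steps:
K(m, X) = 8 + m (K(m, X) = (2 + m) + 6 = 8 + m)
w(W, I) = -I (w(W, I) = -I + 0 = -I)
o(u) = -2 + √u*(8 + u)/9 (o(u) = -2 + ((8 + u)*√u)/9 = -2 + (√u*(8 + u))/9 = -2 + √u*(8 + u)/9)
-5*o(w(3, 5)) = -5*(-2 + √(-1*5)*(8 - 1*5)/9) = -5*(-2 + √(-5)*(8 - 5)/9) = -5*(-2 + (⅑)*(I*√5)*3) = -5*(-2 + I*√5/3) = 10 - 5*I*√5/3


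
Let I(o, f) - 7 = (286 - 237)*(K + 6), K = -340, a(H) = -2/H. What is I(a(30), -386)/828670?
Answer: -16359/828670 ≈ -0.019741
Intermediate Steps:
I(o, f) = -16359 (I(o, f) = 7 + (286 - 237)*(-340 + 6) = 7 + 49*(-334) = 7 - 16366 = -16359)
I(a(30), -386)/828670 = -16359/828670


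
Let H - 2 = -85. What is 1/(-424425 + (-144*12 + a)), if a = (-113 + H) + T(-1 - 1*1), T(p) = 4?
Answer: -1/426345 ≈ -2.3455e-6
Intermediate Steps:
H = -83 (H = 2 - 85 = -83)
a = -192 (a = (-113 - 83) + 4 = -196 + 4 = -192)
1/(-424425 + (-144*12 + a)) = 1/(-424425 + (-144*12 - 192)) = 1/(-424425 + (-1728 - 192)) = 1/(-424425 - 1920) = 1/(-426345) = -1/426345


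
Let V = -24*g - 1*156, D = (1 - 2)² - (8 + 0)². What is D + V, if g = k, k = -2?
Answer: -171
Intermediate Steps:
g = -2
D = -63 (D = (-1)² - 1*8² = 1 - 1*64 = 1 - 64 = -63)
V = -108 (V = -24*(-2) - 1*156 = 48 - 156 = -108)
D + V = -63 - 108 = -171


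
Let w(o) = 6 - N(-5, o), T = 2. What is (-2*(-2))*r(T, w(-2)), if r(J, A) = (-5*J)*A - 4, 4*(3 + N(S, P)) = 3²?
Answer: -286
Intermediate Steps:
N(S, P) = -¾ (N(S, P) = -3 + (¼)*3² = -3 + (¼)*9 = -3 + 9/4 = -¾)
w(o) = 27/4 (w(o) = 6 - 1*(-¾) = 6 + ¾ = 27/4)
r(J, A) = -4 - 5*A*J (r(J, A) = -5*A*J - 4 = -4 - 5*A*J)
(-2*(-2))*r(T, w(-2)) = (-2*(-2))*(-4 - 5*27/4*2) = 4*(-4 - 135/2) = 4*(-143/2) = -286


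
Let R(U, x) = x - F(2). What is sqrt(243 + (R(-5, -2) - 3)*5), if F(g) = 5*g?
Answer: 2*sqrt(42) ≈ 12.961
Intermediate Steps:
R(U, x) = -10 + x (R(U, x) = x - 5*2 = x - 1*10 = x - 10 = -10 + x)
sqrt(243 + (R(-5, -2) - 3)*5) = sqrt(243 + ((-10 - 2) - 3)*5) = sqrt(243 + (-12 - 3)*5) = sqrt(243 - 15*5) = sqrt(243 - 75) = sqrt(168) = 2*sqrt(42)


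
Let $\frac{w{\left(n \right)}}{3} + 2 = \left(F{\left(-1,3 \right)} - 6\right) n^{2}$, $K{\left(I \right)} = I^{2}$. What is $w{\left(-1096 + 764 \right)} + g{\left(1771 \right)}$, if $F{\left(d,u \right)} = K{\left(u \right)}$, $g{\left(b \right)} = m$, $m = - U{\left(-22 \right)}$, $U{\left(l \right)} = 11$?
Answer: $991999$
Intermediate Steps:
$m = -11$ ($m = \left(-1\right) 11 = -11$)
$g{\left(b \right)} = -11$
$F{\left(d,u \right)} = u^{2}$
$w{\left(n \right)} = -6 + 9 n^{2}$ ($w{\left(n \right)} = -6 + 3 \left(3^{2} - 6\right) n^{2} = -6 + 3 \left(9 - 6\right) n^{2} = -6 + 3 \cdot 3 n^{2} = -6 + 9 n^{2}$)
$w{\left(-1096 + 764 \right)} + g{\left(1771 \right)} = \left(-6 + 9 \left(-1096 + 764\right)^{2}\right) - 11 = \left(-6 + 9 \left(-332\right)^{2}\right) - 11 = \left(-6 + 9 \cdot 110224\right) - 11 = \left(-6 + 992016\right) - 11 = 992010 - 11 = 991999$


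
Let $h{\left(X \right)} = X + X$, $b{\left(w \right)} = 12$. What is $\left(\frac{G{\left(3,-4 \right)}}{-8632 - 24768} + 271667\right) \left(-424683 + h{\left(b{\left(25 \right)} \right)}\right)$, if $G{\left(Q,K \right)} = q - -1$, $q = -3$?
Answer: $- \frac{1926609470859759}{16700} \approx -1.1537 \cdot 10^{11}$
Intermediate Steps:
$G{\left(Q,K \right)} = -2$ ($G{\left(Q,K \right)} = -3 - -1 = -3 + 1 = -2$)
$h{\left(X \right)} = 2 X$
$\left(\frac{G{\left(3,-4 \right)}}{-8632 - 24768} + 271667\right) \left(-424683 + h{\left(b{\left(25 \right)} \right)}\right) = \left(- \frac{2}{-8632 - 24768} + 271667\right) \left(-424683 + 2 \cdot 12\right) = \left(- \frac{2}{-33400} + 271667\right) \left(-424683 + 24\right) = \left(\left(-2\right) \left(- \frac{1}{33400}\right) + 271667\right) \left(-424659\right) = \left(\frac{1}{16700} + 271667\right) \left(-424659\right) = \frac{4536838901}{16700} \left(-424659\right) = - \frac{1926609470859759}{16700}$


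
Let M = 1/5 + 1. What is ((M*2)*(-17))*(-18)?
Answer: 3672/5 ≈ 734.40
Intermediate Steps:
M = 6/5 (M = ⅕ + 1 = 6/5 ≈ 1.2000)
((M*2)*(-17))*(-18) = (((6/5)*2)*(-17))*(-18) = ((12/5)*(-17))*(-18) = -204/5*(-18) = 3672/5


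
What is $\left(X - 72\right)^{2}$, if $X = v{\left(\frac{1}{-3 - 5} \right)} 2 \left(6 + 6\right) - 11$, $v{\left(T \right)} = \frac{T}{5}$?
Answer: $\frac{174724}{25} \approx 6989.0$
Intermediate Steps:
$v{\left(T \right)} = \frac{T}{5}$ ($v{\left(T \right)} = T \frac{1}{5} = \frac{T}{5}$)
$X = - \frac{58}{5}$ ($X = \frac{1}{5 \left(-3 - 5\right)} 2 \left(6 + 6\right) - 11 = \frac{1}{5 \left(-8\right)} 2 \cdot 12 - 11 = \frac{1}{5} \left(- \frac{1}{8}\right) 24 - 11 = \left(- \frac{1}{40}\right) 24 - 11 = - \frac{3}{5} - 11 = - \frac{58}{5} \approx -11.6$)
$\left(X - 72\right)^{2} = \left(- \frac{58}{5} - 72\right)^{2} = \left(- \frac{418}{5}\right)^{2} = \frac{174724}{25}$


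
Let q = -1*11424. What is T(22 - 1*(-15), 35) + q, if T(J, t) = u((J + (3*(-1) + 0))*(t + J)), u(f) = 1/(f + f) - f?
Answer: -67917311/4896 ≈ -13872.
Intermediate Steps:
u(f) = 1/(2*f) - f
T(J, t) = 1/(2*(-3 + J)*(J + t)) - (-3 + J)*(J + t) (T(J, t) = 1/(2*(((J + (3*(-1) + 0))*(t + J)))) - (J + (3*(-1) + 0))*(t + J) = 1/(2*(((J + (-3 + 0))*(J + t)))) - (J + (-3 + 0))*(J + t) = 1/(2*(((J - 3)*(J + t)))) - (J - 3)*(J + t) = 1/(2*(((-3 + J)*(J + t)))) - (-3 + J)*(J + t) = (1/((-3 + J)*(J + t)))/2 - (-3 + J)*(J + t) = 1/(2*(-3 + J)*(J + t)) - (-3 + J)*(J + t))
q = -11424
T(22 - 1*(-15), 35) + q = (½ - (-(22 - 1*(-15))² + 3*(22 - 1*(-15)) + 3*35 - 1*(22 - 1*(-15))*35)²)/((22 - 1*(-15))² - 3*(22 - 1*(-15)) - 3*35 + (22 - 1*(-15))*35) - 11424 = (½ - (-(22 + 15)² + 3*(22 + 15) + 105 - 1*(22 + 15)*35)²)/((22 + 15)² - 3*(22 + 15) - 105 + (22 + 15)*35) - 11424 = (½ - (-1*37² + 3*37 + 105 - 1*37*35)²)/(37² - 3*37 - 105 + 37*35) - 11424 = (½ - (-1*1369 + 111 + 105 - 1295)²)/(1369 - 111 - 105 + 1295) - 11424 = (½ - (-1369 + 111 + 105 - 1295)²)/2448 - 11424 = (½ - 1*(-2448)²)/2448 - 11424 = (½ - 1*5992704)/2448 - 11424 = (½ - 5992704)/2448 - 11424 = (1/2448)*(-11985407/2) - 11424 = -11985407/4896 - 11424 = -67917311/4896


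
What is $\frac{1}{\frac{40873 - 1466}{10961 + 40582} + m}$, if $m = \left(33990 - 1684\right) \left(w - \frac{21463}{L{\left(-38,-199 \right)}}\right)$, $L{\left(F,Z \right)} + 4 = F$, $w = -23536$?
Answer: $- \frac{360801}{268379976565108} \approx -1.3444 \cdot 10^{-9}$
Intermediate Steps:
$L{\left(F,Z \right)} = -4 + F$
$m = - \frac{15620742497}{21}$ ($m = \left(33990 - 1684\right) \left(-23536 - \frac{21463}{-4 - 38}\right) = 32306 \left(-23536 - \frac{21463}{-42}\right) = 32306 \left(-23536 - - \frac{21463}{42}\right) = 32306 \left(-23536 + \frac{21463}{42}\right) = 32306 \left(- \frac{967049}{42}\right) = - \frac{15620742497}{21} \approx -7.4384 \cdot 10^{8}$)
$\frac{1}{\frac{40873 - 1466}{10961 + 40582} + m} = \frac{1}{\frac{40873 - 1466}{10961 + 40582} - \frac{15620742497}{21}} = \frac{1}{\frac{39407}{51543} - \frac{15620742497}{21}} = \frac{1}{- \frac{268379976565108}{360801}} = - \frac{360801}{268379976565108}$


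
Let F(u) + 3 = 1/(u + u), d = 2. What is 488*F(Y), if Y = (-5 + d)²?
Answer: -12932/9 ≈ -1436.9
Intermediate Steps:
Y = 9 (Y = (-5 + 2)² = (-3)² = 9)
F(u) = -3 + 1/(2*u) (F(u) = -3 + 1/(u + u) = -3 + 1/(2*u))
488*F(Y) = 488*(-3 + (½)/9) = 488*(-3 + (½)*(⅑)) = 488*(-3 + 1/18) = 488*(-53/18) = -12932/9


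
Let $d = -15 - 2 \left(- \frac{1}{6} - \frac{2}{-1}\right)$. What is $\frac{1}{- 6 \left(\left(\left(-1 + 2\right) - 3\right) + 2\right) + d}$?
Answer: $- \frac{3}{56} \approx -0.053571$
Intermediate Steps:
$d = - \frac{56}{3}$ ($d = -15 - 2 \left(\left(-1\right) \frac{1}{6} - -2\right) = -15 - 2 \left(- \frac{1}{6} + 2\right) = -15 - \frac{11}{3} = - \frac{56}{3} \approx -18.667$)
$\frac{1}{- 6 \left(\left(\left(-1 + 2\right) - 3\right) + 2\right) + d} = \frac{1}{- 6 \left(\left(\left(-1 + 2\right) - 3\right) + 2\right) - \frac{56}{3}} = \frac{1}{- 6 \left(\left(1 - 3\right) + 2\right) - \frac{56}{3}} = \frac{1}{- 6 \left(-2 + 2\right) - \frac{56}{3}} = \frac{1}{\left(-6\right) 0 - \frac{56}{3}} = \frac{1}{0 - \frac{56}{3}} = \frac{1}{- \frac{56}{3}} = - \frac{3}{56}$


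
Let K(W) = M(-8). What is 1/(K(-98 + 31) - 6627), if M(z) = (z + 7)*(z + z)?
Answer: -1/6611 ≈ -0.00015126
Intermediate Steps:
M(z) = 2*z*(7 + z) (M(z) = (7 + z)*(2*z) = 2*z*(7 + z))
K(W) = 16 (K(W) = 2*(-8)*(7 - 8) = 2*(-8)*(-1) = 16)
1/(K(-98 + 31) - 6627) = 1/(16 - 6627) = 1/(-6611) = -1/6611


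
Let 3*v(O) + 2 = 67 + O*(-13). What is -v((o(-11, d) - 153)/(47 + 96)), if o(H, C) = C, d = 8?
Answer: -860/33 ≈ -26.061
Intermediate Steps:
v(O) = 65/3 - 13*O/3 (v(O) = -2/3 + (67 + O*(-13))/3 = -2/3 + (67 - 13*O)/3 = -2/3 + (67/3 - 13*O/3) = 65/3 - 13*O/3)
-v((o(-11, d) - 153)/(47 + 96)) = -(65/3 - 13*(8 - 153)/(3*(47 + 96))) = -(65/3 - (-1885)/(3*143)) = -(65/3 - 13/3*(-145/143)) = -(65/3 + 145/33) = -1*860/33 = -860/33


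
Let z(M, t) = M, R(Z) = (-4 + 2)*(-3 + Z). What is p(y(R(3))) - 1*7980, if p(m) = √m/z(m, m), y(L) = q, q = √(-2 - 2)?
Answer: -15959/2 - I/2 ≈ -7979.5 - 0.5*I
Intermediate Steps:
R(Z) = 6 - 2*Z (R(Z) = -2*(-3 + Z) = 6 - 2*Z)
q = 2*I (q = √(-4) = 2*I ≈ 2.0*I)
y(L) = 2*I
p(m) = m^(-½) (p(m) = √m/m = m^(-½))
p(y(R(3))) - 1*7980 = (2*I)^(-½) - 1*7980 = (1 - I)/2 - 7980 = -7980 + (1 - I)/2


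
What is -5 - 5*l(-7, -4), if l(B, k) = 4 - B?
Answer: -60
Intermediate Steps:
-5 - 5*l(-7, -4) = -5 - 5*(4 - 1*(-7)) = -5 - 5*(4 + 7) = -5 - 5*11 = -5 - 55 = -60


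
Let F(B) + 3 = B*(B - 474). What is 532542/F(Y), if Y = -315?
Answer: 88757/41422 ≈ 2.1427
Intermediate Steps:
F(B) = -3 + B*(-474 + B) (F(B) = -3 + B*(B - 474) = -3 + B*(-474 + B))
532542/F(Y) = 532542/(-3 + (-315)**2 - 474*(-315)) = 532542/(-3 + 99225 + 149310) = 532542/248532 = 532542*(1/248532) = 88757/41422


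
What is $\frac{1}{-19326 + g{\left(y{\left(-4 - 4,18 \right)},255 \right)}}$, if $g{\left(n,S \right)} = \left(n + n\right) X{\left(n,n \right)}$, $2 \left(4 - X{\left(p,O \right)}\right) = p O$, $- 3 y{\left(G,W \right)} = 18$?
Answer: $- \frac{1}{19158} \approx -5.2197 \cdot 10^{-5}$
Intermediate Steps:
$y{\left(G,W \right)} = -6$ ($y{\left(G,W \right)} = \left(- \frac{1}{3}\right) 18 = -6$)
$X{\left(p,O \right)} = 4 - \frac{O p}{2}$ ($X{\left(p,O \right)} = 4 - \frac{p O}{2} = 4 - \frac{O p}{2}$)
$g{\left(n,S \right)} = 2 n \left(4 - \frac{n^{2}}{2}\right)$ ($g{\left(n,S \right)} = \left(n + n\right) \left(4 - \frac{n n}{2}\right) = 2 n \left(4 - \frac{n^{2}}{2}\right)$)
$\frac{1}{-19326 + g{\left(y{\left(-4 - 4,18 \right)},255 \right)}} = \frac{1}{-19326 - 6 \left(8 - \left(-6\right)^{2}\right)} = \frac{1}{-19326 - 6 \left(8 - 36\right)} = \frac{1}{-19326 - -168} = \frac{1}{-19326 + 168} = \frac{1}{-19158} = - \frac{1}{19158}$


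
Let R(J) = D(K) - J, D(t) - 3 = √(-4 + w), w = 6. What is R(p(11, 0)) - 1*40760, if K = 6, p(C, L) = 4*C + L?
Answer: -40801 + √2 ≈ -40800.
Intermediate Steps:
p(C, L) = L + 4*C
D(t) = 3 + √2 (D(t) = 3 + √(-4 + 6) = 3 + √2)
R(J) = 3 + √2 - J (R(J) = (3 + √2) - J = 3 + √2 - J)
R(p(11, 0)) - 1*40760 = (3 + √2 - (0 + 4*11)) - 1*40760 = (3 + √2 - (0 + 44)) - 40760 = (3 + √2 - 1*44) - 40760 = (3 + √2 - 44) - 40760 = (-41 + √2) - 40760 = -40801 + √2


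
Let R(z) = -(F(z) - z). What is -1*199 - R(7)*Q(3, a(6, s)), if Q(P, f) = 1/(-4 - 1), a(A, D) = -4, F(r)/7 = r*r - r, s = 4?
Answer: -1282/5 ≈ -256.40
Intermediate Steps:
F(r) = -7*r + 7*r**2 (F(r) = 7*(r*r - r) = 7*(r**2 - r) = -7*r + 7*r**2)
Q(P, f) = -1/5 (Q(P, f) = 1/(-5) = -1/5)
R(z) = z - 7*z*(-1 + z) (R(z) = -(7*z*(-1 + z) - z) = -(-z + 7*z*(-1 + z)) = z - 7*z*(-1 + z))
-1*199 - R(7)*Q(3, a(6, s)) = -1*199 - 7*(8 - 7*7)*(-1)/5 = -199 - 7*(8 - 49)*(-1)/5 = -199 - 7*(-41)*(-1)/5 = -199 - (-287)*(-1)/5 = -199 - 1*287/5 = -199 - 287/5 = -1282/5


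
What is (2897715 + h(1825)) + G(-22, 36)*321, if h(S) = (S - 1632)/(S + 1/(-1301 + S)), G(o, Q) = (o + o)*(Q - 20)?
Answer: 2554979128163/956301 ≈ 2.6717e+6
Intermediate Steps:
G(o, Q) = 2*o*(-20 + Q) (G(o, Q) = (2*o)*(-20 + Q) = 2*o*(-20 + Q))
h(S) = (-1632 + S)/(S + 1/(-1301 + S))
(2897715 + h(1825)) + G(-22, 36)*321 = (2897715 + (2123232 + 1825² - 2933*1825)/(1 + 1825² - 1301*1825)) + (2*(-22)*(-20 + 36))*321 = (2897715 + (2123232 + 3330625 - 5352725)/(1 + 3330625 - 2374325)) + (2*(-22)*16)*321 = (2897715 + 101132/956301) - 704*321 = (2897715 + (1/956301)*101132) - 225984 = (2897715 + 101132/956301) - 225984 = 2771087853347/956301 - 225984 = 2554979128163/956301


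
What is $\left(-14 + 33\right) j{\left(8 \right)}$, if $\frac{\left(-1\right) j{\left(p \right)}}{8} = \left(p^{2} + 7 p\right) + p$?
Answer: $-19456$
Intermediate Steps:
$j{\left(p \right)} = - 64 p - 8 p^{2}$ ($j{\left(p \right)} = - 8 \left(\left(p^{2} + 7 p\right) + p\right) = - 8 \left(p^{2} + 8 p\right) = - 64 p - 8 p^{2}$)
$\left(-14 + 33\right) j{\left(8 \right)} = \left(-14 + 33\right) \left(\left(-8\right) 8 \left(8 + 8\right)\right) = 19 \left(\left(-8\right) 8 \cdot 16\right) = 19 \left(-1024\right) = -19456$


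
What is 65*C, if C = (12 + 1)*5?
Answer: 4225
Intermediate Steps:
C = 65 (C = 13*5 = 65)
65*C = 65*65 = 4225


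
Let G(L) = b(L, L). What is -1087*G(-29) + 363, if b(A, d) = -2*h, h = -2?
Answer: -3985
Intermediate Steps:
b(A, d) = 4 (b(A, d) = -2*(-2) = 4)
G(L) = 4
-1087*G(-29) + 363 = -1087*4 + 363 = -4348 + 363 = -3985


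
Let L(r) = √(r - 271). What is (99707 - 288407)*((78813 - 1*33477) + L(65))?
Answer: -8554903200 - 188700*I*√206 ≈ -8.5549e+9 - 2.7084e+6*I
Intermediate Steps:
L(r) = √(-271 + r)
(99707 - 288407)*((78813 - 1*33477) + L(65)) = (99707 - 288407)*((78813 - 1*33477) + √(-271 + 65)) = -188700*((78813 - 33477) + √(-206)) = -188700*(45336 + I*√206) = -8554903200 - 188700*I*√206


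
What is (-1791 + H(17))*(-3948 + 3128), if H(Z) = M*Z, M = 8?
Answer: 1357100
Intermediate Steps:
H(Z) = 8*Z
(-1791 + H(17))*(-3948 + 3128) = (-1791 + 8*17)*(-3948 + 3128) = (-1791 + 136)*(-820) = -1655*(-820) = 1357100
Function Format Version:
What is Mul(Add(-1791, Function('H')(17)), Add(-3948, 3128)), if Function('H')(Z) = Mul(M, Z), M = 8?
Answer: 1357100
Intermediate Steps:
Function('H')(Z) = Mul(8, Z)
Mul(Add(-1791, Function('H')(17)), Add(-3948, 3128)) = Mul(Add(-1791, Mul(8, 17)), Add(-3948, 3128)) = Mul(Add(-1791, 136), -820) = Mul(-1655, -820) = 1357100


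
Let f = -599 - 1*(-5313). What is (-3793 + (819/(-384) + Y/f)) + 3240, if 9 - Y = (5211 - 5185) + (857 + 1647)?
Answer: -167642693/301696 ≈ -555.67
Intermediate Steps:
f = 4714 (f = -599 + 5313 = 4714)
Y = -2521 (Y = 9 - ((5211 - 5185) + (857 + 1647)) = 9 - (26 + 2504) = 9 - 1*2530 = 9 - 2530 = -2521)
(-3793 + (819/(-384) + Y/f)) + 3240 = (-3793 + (819/(-384) - 2521/4714)) + 3240 = (-3793 + (819*(-1/384) - 2521*1/4714)) + 3240 = (-3793 + (-273/128 - 2521/4714)) + 3240 = (-3793 - 804805/301696) + 3240 = -1145137733/301696 + 3240 = -167642693/301696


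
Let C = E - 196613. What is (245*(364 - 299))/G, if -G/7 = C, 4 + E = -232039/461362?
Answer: 1049598550/90711844393 ≈ 0.011571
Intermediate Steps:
E = -2077487/461362 (E = -4 - 232039/461362 = -2077487/461362 ≈ -4.5029)
C = -90711844393/461362 (C = -2077487/461362 - 196613 = -90711844393/461362 ≈ -1.9662e+5)
G = 634982910751/461362 (G = -7*(-90711844393/461362) = 634982910751/461362 ≈ 1.3763e+6)
(245*(364 - 299))/G = (245*(364 - 299))/(634982910751/461362) = (245*65)*(461362/634982910751) = 15925*(461362/634982910751) = 1049598550/90711844393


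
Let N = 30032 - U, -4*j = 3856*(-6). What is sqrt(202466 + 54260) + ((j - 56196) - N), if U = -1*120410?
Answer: -200854 + sqrt(256726) ≈ -2.0035e+5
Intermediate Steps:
U = -120410
j = 5784 (j = -964*(-6) = -1/4*(-23136) = 5784)
N = 150442 (N = 30032 - 1*(-120410) = 30032 + 120410 = 150442)
sqrt(202466 + 54260) + ((j - 56196) - N) = sqrt(202466 + 54260) + ((5784 - 56196) - 1*150442) = sqrt(256726) + (-50412 - 150442) = sqrt(256726) - 200854 = -200854 + sqrt(256726)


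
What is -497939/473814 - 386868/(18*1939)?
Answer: -11149030085/918725346 ≈ -12.135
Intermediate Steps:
-497939/473814 - 386868/(18*1939) = -497939*1/473814 - 386868/34902 = -497939/473814 - 386868*1/34902 = -497939/473814 - 64478/5817 = -11149030085/918725346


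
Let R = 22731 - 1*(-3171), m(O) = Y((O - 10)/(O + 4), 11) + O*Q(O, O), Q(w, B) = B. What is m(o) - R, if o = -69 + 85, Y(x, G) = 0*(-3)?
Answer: -25646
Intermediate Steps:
Y(x, G) = 0
o = 16
m(O) = O**2 (m(O) = 0 + O*O = 0 + O**2 = O**2)
R = 25902 (R = 22731 + 3171 = 25902)
m(o) - R = 16**2 - 1*25902 = 256 - 25902 = -25646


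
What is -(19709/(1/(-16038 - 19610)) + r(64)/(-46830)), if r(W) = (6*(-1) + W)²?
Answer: 16451061306962/23415 ≈ 7.0259e+8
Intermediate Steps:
r(W) = (-6 + W)²
-(19709/(1/(-16038 - 19610)) + r(64)/(-46830)) = -(19709/(1/(-16038 - 19610)) + (-6 + 64)²/(-46830)) = -(19709/(1/(-35648)) + 58²*(-1/46830)) = -(19709/(-1/35648) + 3364*(-1/46830)) = -(19709*(-35648) - 1682/23415) = -(-702586432 - 1682/23415) = -1*(-16451061306962/23415) = 16451061306962/23415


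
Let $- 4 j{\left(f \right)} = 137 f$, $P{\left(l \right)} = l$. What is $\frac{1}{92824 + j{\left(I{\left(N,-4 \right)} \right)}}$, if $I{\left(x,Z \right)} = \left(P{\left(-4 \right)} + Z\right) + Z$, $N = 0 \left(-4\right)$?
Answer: $\frac{1}{93235} \approx 1.0726 \cdot 10^{-5}$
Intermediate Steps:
$N = 0$
$I{\left(x,Z \right)} = -4 + 2 Z$ ($I{\left(x,Z \right)} = \left(-4 + Z\right) + Z = -4 + 2 Z$)
$j{\left(f \right)} = - \frac{137 f}{4}$
$\frac{1}{92824 + j{\left(I{\left(N,-4 \right)} \right)}} = \frac{1}{92824 - \frac{137 \left(-4 + 2 \left(-4\right)\right)}{4}} = \frac{1}{92824 - \frac{137 \left(-4 - 8\right)}{4}} = \frac{1}{92824 - -411} = \frac{1}{92824 + 411} = \frac{1}{93235}$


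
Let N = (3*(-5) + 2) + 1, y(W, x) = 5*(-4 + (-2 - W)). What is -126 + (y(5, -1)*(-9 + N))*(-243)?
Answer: -280791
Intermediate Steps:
y(W, x) = -30 - 5*W (y(W, x) = 5*(-6 - W) = -30 - 5*W)
N = -12 (N = (-15 + 2) + 1 = -13 + 1 = -12)
-126 + (y(5, -1)*(-9 + N))*(-243) = -126 + ((-30 - 5*5)*(-9 - 12))*(-243) = -126 + ((-30 - 25)*(-21))*(-243) = -126 - 55*(-21)*(-243) = -126 + 1155*(-243) = -126 - 280665 = -280791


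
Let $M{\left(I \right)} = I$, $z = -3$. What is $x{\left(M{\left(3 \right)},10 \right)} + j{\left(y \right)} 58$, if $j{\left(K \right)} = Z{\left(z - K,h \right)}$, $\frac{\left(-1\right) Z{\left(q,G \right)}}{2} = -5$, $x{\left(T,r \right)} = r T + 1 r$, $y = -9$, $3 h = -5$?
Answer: $620$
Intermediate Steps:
$h = - \frac{5}{3}$ ($h = \frac{1}{3} \left(-5\right) = - \frac{5}{3} \approx -1.6667$)
$x{\left(T,r \right)} = r + T r$ ($x{\left(T,r \right)} = T r + r = r + T r$)
$Z{\left(q,G \right)} = 10$ ($Z{\left(q,G \right)} = \left(-2\right) \left(-5\right) = 10$)
$j{\left(K \right)} = 10$
$x{\left(M{\left(3 \right)},10 \right)} + j{\left(y \right)} 58 = 10 \left(1 + 3\right) + 10 \cdot 58 = 10 \cdot 4 + 580 = 40 + 580 = 620$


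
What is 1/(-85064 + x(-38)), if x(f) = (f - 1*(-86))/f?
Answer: -19/1616240 ≈ -1.1756e-5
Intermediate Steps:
x(f) = (86 + f)/f (x(f) = (f + 86)/f = (86 + f)/f)
1/(-85064 + x(-38)) = 1/(-85064 + (86 - 38)/(-38)) = 1/(-85064 - 1/38*48) = 1/(-85064 - 24/19) = 1/(-1616240/19) = -19/1616240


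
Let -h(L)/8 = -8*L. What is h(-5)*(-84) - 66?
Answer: 26814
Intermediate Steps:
h(L) = 64*L (h(L) = -(-64)*L = 64*L)
h(-5)*(-84) - 66 = (64*(-5))*(-84) - 66 = -320*(-84) - 66 = 26880 - 66 = 26814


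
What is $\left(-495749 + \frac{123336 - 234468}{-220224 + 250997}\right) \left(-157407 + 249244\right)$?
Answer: $- \frac{1401046455425233}{30773} \approx -4.5528 \cdot 10^{10}$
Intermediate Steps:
$\left(-495749 + \frac{123336 - 234468}{-220224 + 250997}\right) \left(-157407 + 249244\right) = \left(-495749 - \frac{111132}{30773}\right) 91837 = \left(- \frac{15255795109}{30773}\right) 91837 = - \frac{1401046455425233}{30773}$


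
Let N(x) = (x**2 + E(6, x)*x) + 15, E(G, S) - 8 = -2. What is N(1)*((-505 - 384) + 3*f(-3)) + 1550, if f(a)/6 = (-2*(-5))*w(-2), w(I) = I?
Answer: -25928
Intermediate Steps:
E(G, S) = 6 (E(G, S) = 8 - 2 = 6)
N(x) = 15 + x**2 + 6*x (N(x) = (x**2 + 6*x) + 15 = 15 + x**2 + 6*x)
f(a) = -120 (f(a) = 6*(-2*(-5)*(-2)) = 6*(10*(-2)) = 6*(-20) = -120)
N(1)*((-505 - 384) + 3*f(-3)) + 1550 = (15 + 1**2 + 6*1)*((-505 - 384) + 3*(-120)) + 1550 = (15 + 1 + 6)*(-889 - 360) + 1550 = 22*(-1249) + 1550 = -27478 + 1550 = -25928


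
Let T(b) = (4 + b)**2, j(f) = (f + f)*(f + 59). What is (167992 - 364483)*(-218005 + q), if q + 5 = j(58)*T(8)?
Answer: -341178719778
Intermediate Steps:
j(f) = 2*f*(59 + f) (j(f) = (2*f)*(59 + f) = 2*f*(59 + f))
q = 1954363 (q = -5 + (2*58*(59 + 58))*(4 + 8)**2 = -5 + (2*58*117)*12**2 = -5 + 13572*144 = -5 + 1954368 = 1954363)
(167992 - 364483)*(-218005 + q) = (167992 - 364483)*(-218005 + 1954363) = -196491*1736358 = -341178719778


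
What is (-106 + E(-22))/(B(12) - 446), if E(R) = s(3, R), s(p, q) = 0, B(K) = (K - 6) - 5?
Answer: 106/445 ≈ 0.23820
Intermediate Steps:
B(K) = -11 + K (B(K) = (-6 + K) - 5 = -11 + K)
E(R) = 0
(-106 + E(-22))/(B(12) - 446) = (-106 + 0)/((-11 + 12) - 446) = -106/(1 - 446) = -106/(-445) = -106*(-1/445) = 106/445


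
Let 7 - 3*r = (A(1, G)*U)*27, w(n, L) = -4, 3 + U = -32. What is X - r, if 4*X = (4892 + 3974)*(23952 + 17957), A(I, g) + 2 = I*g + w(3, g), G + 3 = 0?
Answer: 557364787/6 ≈ 9.2894e+7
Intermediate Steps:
U = -35 (U = -3 - 32 = -35)
G = -3 (G = -3 + 0 = -3)
A(I, g) = -6 + I*g (A(I, g) = -2 + (I*g - 4) = -2 + (-4 + I*g) = -6 + I*g)
X = 185782597/2 (X = ((4892 + 3974)*(23952 + 17957))/4 = (8866*41909)/4 = (1/4)*371565194 = 185782597/2 ≈ 9.2891e+7)
r = -8498/3 (r = 7/3 - (-6 + 1*(-3))*(-35)*27/3 = 7/3 - (-6 - 3)*(-35)*27/3 = 7/3 - (-9*(-35))*27/3 = 7/3 - 105*27 = 7/3 - 1/3*8505 = 7/3 - 2835 = -8498/3 ≈ -2832.7)
X - r = 185782597/2 - 1*(-8498/3) = 185782597/2 + 8498/3 = 557364787/6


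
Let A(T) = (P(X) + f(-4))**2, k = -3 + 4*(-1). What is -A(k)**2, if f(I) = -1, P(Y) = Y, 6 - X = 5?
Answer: 0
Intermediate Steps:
k = -7 (k = -3 - 4 = -7)
X = 1 (X = 6 - 1*5 = 6 - 5 = 1)
A(T) = 0 (A(T) = (1 - 1)**2 = 0**2 = 0)
-A(k)**2 = -1*0**2 = -1*0 = 0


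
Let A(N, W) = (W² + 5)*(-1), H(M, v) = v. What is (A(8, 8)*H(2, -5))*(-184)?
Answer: -63480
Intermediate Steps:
A(N, W) = -5 - W² (A(N, W) = (5 + W²)*(-1) = -5 - W²)
(A(8, 8)*H(2, -5))*(-184) = ((-5 - 1*8²)*(-5))*(-184) = ((-5 - 1*64)*(-5))*(-184) = ((-5 - 64)*(-5))*(-184) = -69*(-5)*(-184) = 345*(-184) = -63480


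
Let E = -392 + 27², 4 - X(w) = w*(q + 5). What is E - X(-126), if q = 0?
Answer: -297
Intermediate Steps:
X(w) = 4 - 5*w (X(w) = 4 - w*(0 + 5) = 4 - w*5 = 4 - 5*w)
E = 337 (E = -392 + 729 = 337)
E - X(-126) = 337 - (4 - 5*(-126)) = 337 - (4 + 630) = 337 - 1*634 = 337 - 634 = -297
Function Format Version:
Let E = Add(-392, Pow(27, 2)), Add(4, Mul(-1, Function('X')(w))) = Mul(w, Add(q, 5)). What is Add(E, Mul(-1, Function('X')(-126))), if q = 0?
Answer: -297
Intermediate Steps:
Function('X')(w) = Add(4, Mul(-5, w)) (Function('X')(w) = Add(4, Mul(-1, Mul(w, Add(0, 5)))) = Add(4, Mul(-1, Mul(w, 5))) = Add(4, Mul(-1, Mul(5, w))) = Add(4, Mul(-5, w)))
E = 337 (E = Add(-392, 729) = 337)
Add(E, Mul(-1, Function('X')(-126))) = Add(337, Mul(-1, Add(4, Mul(-5, -126)))) = Add(337, Mul(-1, Add(4, 630))) = Add(337, Mul(-1, 634)) = Add(337, -634) = -297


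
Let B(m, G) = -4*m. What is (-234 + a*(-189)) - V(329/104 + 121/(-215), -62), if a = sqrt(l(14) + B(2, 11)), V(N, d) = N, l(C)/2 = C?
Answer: -5290391/22360 - 378*sqrt(5) ≈ -1081.8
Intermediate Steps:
l(C) = 2*C
a = 2*sqrt(5) (a = sqrt(2*14 - 4*2) = sqrt(28 - 8) = sqrt(20) = 2*sqrt(5) ≈ 4.4721)
(-234 + a*(-189)) - V(329/104 + 121/(-215), -62) = (-234 + (2*sqrt(5))*(-189)) - (329/104 + 121/(-215)) = (-234 - 378*sqrt(5)) - (329*(1/104) + 121*(-1/215)) = (-234 - 378*sqrt(5)) - (329/104 - 121/215) = (-234 - 378*sqrt(5)) - 1*58151/22360 = (-234 - 378*sqrt(5)) - 58151/22360 = -5290391/22360 - 378*sqrt(5)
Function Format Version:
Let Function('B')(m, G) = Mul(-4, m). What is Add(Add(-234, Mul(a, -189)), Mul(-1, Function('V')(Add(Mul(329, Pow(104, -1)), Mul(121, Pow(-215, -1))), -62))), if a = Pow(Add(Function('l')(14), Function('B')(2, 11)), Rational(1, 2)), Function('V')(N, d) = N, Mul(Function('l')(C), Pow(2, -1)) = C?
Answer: Add(Rational(-5290391, 22360), Mul(-378, Pow(5, Rational(1, 2)))) ≈ -1081.8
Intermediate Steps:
Function('l')(C) = Mul(2, C)
a = Mul(2, Pow(5, Rational(1, 2))) (a = Pow(Add(Mul(2, 14), Mul(-4, 2)), Rational(1, 2)) = Pow(Add(28, -8), Rational(1, 2)) = Pow(20, Rational(1, 2)) = Mul(2, Pow(5, Rational(1, 2))) ≈ 4.4721)
Add(Add(-234, Mul(a, -189)), Mul(-1, Function('V')(Add(Mul(329, Pow(104, -1)), Mul(121, Pow(-215, -1))), -62))) = Add(Add(-234, Mul(Mul(2, Pow(5, Rational(1, 2))), -189)), Mul(-1, Add(Mul(329, Pow(104, -1)), Mul(121, Pow(-215, -1))))) = Add(Add(-234, Mul(-378, Pow(5, Rational(1, 2)))), Mul(-1, Add(Mul(329, Rational(1, 104)), Mul(121, Rational(-1, 215))))) = Add(Add(-234, Mul(-378, Pow(5, Rational(1, 2)))), Mul(-1, Add(Rational(329, 104), Rational(-121, 215)))) = Add(Add(-234, Mul(-378, Pow(5, Rational(1, 2)))), Mul(-1, Rational(58151, 22360))) = Add(Add(-234, Mul(-378, Pow(5, Rational(1, 2)))), Rational(-58151, 22360)) = Add(Rational(-5290391, 22360), Mul(-378, Pow(5, Rational(1, 2))))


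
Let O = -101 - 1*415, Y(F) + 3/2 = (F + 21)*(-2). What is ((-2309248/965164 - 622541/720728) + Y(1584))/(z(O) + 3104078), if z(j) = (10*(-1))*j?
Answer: -24307077545453/23509243199140688 ≈ -0.0010339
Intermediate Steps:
Y(F) = -87/2 - 2*F (Y(F) = -3/2 + (F + 21)*(-2) = -3/2 + (21 + F)*(-2) = -3/2 + (-42 - 2*F) = -87/2 - 2*F)
O = -516 (O = -101 - 415 = -516)
z(j) = -10*j
((-2309248/965164 - 622541/720728) + Y(1584))/(z(O) + 3104078) = ((-2309248/965164 - 622541/720728) + (-87/2 - 2*1584))/(-10*(-516) + 3104078) = ((-2309248*1/965164 - 622541*1/720728) + (-87/2 - 3168))/(5160 + 3104078) = ((-577312/241291 - 27067/31336) - 6423/2)/3109238 = (-24621672329/7561094776 - 6423/2)*(1/3109238) = -24307077545453/7561094776*1/3109238 = -24307077545453/23509243199140688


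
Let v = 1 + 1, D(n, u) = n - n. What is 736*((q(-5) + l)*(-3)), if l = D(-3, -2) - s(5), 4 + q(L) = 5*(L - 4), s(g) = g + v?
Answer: 123648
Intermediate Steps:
D(n, u) = 0
v = 2
s(g) = 2 + g (s(g) = g + 2 = 2 + g)
q(L) = -24 + 5*L (q(L) = -4 + 5*(L - 4) = -4 + 5*(-4 + L) = -4 + (-20 + 5*L) = -24 + 5*L)
l = -7 (l = 0 - (2 + 5) = 0 - 1*7 = 0 - 7 = -7)
736*((q(-5) + l)*(-3)) = 736*(((-24 + 5*(-5)) - 7)*(-3)) = 736*(((-24 - 25) - 7)*(-3)) = 736*((-49 - 7)*(-3)) = 736*(-56*(-3)) = 736*168 = 123648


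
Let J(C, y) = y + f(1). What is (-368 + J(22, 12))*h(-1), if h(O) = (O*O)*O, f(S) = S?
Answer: 355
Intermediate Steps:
h(O) = O**3 (h(O) = O**2*O = O**3)
J(C, y) = 1 + y (J(C, y) = y + 1 = 1 + y)
(-368 + J(22, 12))*h(-1) = (-368 + (1 + 12))*(-1)**3 = (-368 + 13)*(-1) = -355*(-1) = 355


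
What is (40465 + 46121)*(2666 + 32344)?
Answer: 3031375860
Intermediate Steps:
(40465 + 46121)*(2666 + 32344) = 86586*35010 = 3031375860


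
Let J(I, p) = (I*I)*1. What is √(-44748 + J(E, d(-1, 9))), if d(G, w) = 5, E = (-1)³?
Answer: I*√44747 ≈ 211.53*I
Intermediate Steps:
E = -1
J(I, p) = I² (J(I, p) = I²*1 = I²)
√(-44748 + J(E, d(-1, 9))) = √(-44748 + (-1)²) = √(-44748 + 1) = √(-44747) = I*√44747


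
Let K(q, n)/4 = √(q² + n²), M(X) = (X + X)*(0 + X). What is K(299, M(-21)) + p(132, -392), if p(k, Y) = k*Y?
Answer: -51744 + 20*√34693 ≈ -48019.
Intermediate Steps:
M(X) = 2*X² (M(X) = (2*X)*X = 2*X²)
p(k, Y) = Y*k
K(q, n) = 4*√(n² + q²) (K(q, n) = 4*√(q² + n²) = 4*√(n² + q²))
K(299, M(-21)) + p(132, -392) = 4*√((2*(-21)²)² + 299²) - 392*132 = 4*√((2*441)² + 89401) - 51744 = 4*√(882² + 89401) - 51744 = 4*√(777924 + 89401) - 51744 = 4*√867325 - 51744 = 4*(5*√34693) - 51744 = 20*√34693 - 51744 = -51744 + 20*√34693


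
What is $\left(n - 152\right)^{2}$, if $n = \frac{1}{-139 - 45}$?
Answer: $\frac{782264961}{33856} \approx 23106.0$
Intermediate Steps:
$n = - \frac{1}{184}$ ($n = \frac{1}{-184} = - \frac{1}{184} \approx -0.0054348$)
$\left(n - 152\right)^{2} = \left(- \frac{1}{184} - 152\right)^{2} = \left(- \frac{27969}{184}\right)^{2} = \frac{782264961}{33856}$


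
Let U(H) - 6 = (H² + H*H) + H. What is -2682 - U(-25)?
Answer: -3913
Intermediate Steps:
U(H) = 6 + H + 2*H² (U(H) = 6 + ((H² + H*H) + H) = 6 + ((H² + H²) + H) = 6 + (2*H² + H) = 6 + (H + 2*H²) = 6 + H + 2*H²)
-2682 - U(-25) = -2682 - (6 - 25 + 2*(-25)²) = -2682 - (6 - 25 + 2*625) = -2682 - (6 - 25 + 1250) = -2682 - 1*1231 = -2682 - 1231 = -3913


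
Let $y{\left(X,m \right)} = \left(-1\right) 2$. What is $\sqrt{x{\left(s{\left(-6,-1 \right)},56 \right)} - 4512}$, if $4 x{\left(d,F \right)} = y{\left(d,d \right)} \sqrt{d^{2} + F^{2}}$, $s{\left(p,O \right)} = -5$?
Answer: $\frac{\sqrt{-18048 - 2 \sqrt{3161}}}{2} \approx 67.38 i$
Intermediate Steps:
$y{\left(X,m \right)} = -2$
$x{\left(d,F \right)} = - \frac{\sqrt{F^{2} + d^{2}}}{2}$ ($x{\left(d,F \right)} = \frac{\left(-2\right) \sqrt{d^{2} + F^{2}}}{4} = \frac{\left(-2\right) \sqrt{F^{2} + d^{2}}}{4} = - \frac{\sqrt{F^{2} + d^{2}}}{2}$)
$\sqrt{x{\left(s{\left(-6,-1 \right)},56 \right)} - 4512} = \sqrt{- \frac{\sqrt{56^{2} + \left(-5\right)^{2}}}{2} - 4512} = \sqrt{- \frac{\sqrt{3136 + 25}}{2} - 4512} = \sqrt{- \frac{\sqrt{3161}}{2} - 4512} = \sqrt{-4512 - \frac{\sqrt{3161}}{2}}$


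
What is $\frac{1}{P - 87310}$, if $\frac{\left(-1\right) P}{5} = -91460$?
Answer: $\frac{1}{369990} \approx 2.7028 \cdot 10^{-6}$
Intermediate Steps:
$P = 457300$ ($P = \left(-5\right) \left(-91460\right) = 457300$)
$\frac{1}{P - 87310} = \frac{1}{457300 - 87310} = \frac{1}{369990}$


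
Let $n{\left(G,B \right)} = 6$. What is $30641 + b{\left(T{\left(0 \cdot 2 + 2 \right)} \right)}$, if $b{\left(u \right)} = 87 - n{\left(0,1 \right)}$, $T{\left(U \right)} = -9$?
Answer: $30722$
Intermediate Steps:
$b{\left(u \right)} = 81$ ($b{\left(u \right)} = 87 - 6 = 81$)
$30641 + b{\left(T{\left(0 \cdot 2 + 2 \right)} \right)} = 30641 + 81 = 30722$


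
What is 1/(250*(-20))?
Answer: -1/5000 ≈ -0.00020000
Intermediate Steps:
1/(250*(-20)) = 1/(-5000) = -1/5000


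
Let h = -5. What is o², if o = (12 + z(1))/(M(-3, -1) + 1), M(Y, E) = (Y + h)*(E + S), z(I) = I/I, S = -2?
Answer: 169/625 ≈ 0.27040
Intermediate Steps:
z(I) = 1
M(Y, E) = (-5 + Y)*(-2 + E) (M(Y, E) = (Y - 5)*(E - 2) = (-5 + Y)*(-2 + E))
o = 13/25 (o = (12 + 1)/((10 - 5*(-1) - 2*(-3) - 1*(-3)) + 1) = 13/((10 + 5 + 6 + 3) + 1) = 13/(24 + 1) = 13/25 ≈ 0.52000)
o² = (13/25)² = 169/625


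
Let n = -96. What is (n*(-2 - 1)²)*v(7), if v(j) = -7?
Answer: 6048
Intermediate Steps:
(n*(-2 - 1)²)*v(7) = -96*(-2 - 1)²*(-7) = -96*(-3)²*(-7) = -96*9*(-7) = -864*(-7) = 6048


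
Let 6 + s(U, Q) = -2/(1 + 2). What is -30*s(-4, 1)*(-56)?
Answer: -11200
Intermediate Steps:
s(U, Q) = -20/3 (s(U, Q) = -6 - 2/(1 + 2) = -6 - 2/3 = -20/3)
-30*s(-4, 1)*(-56) = -30*(-20/3)*(-56) = 200*(-56) = -11200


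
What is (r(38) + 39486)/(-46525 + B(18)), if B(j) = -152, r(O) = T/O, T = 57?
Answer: -26325/31118 ≈ -0.84597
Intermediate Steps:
r(O) = 57/O
(r(38) + 39486)/(-46525 + B(18)) = (57/38 + 39486)/(-46525 - 152) = (57*(1/38) + 39486)/(-46677) = (3/2 + 39486)*(-1/46677) = (78975/2)*(-1/46677) = -26325/31118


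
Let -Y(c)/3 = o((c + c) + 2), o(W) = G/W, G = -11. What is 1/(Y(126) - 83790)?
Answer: -254/21282627 ≈ -1.1935e-5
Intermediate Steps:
o(W) = -11/W
Y(c) = 33/(2 + 2*c) (Y(c) = -(-33)/((c + c) + 2) = -(-33)/(2*c + 2) = -(-33)/(2 + 2*c) = 33/(2 + 2*c))
1/(Y(126) - 83790) = 1/(33/(2*(1 + 126)) - 83790) = 1/((33/2)/127 - 83790) = 1/((33/2)*(1/127) - 83790) = 1/(33/254 - 83790) = 1/(-21282627/254) = -254/21282627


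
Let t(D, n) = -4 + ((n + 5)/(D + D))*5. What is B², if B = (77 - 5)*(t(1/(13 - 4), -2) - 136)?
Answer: 27248400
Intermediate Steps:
t(D, n) = -4 + 5*(5 + n)/(2*D) (t(D, n) = -4 + ((5 + n)/((2*D)))*5 = -4 + ((5 + n)*(1/(2*D)))*5 = -4 + ((5 + n)/(2*D))*5 = -4 + 5*(5 + n)/(2*D))
B = -5220 (B = (77 - 5)*((25 - 8/(13 - 4) + 5*(-2))/(2*(1/(13 - 4))) - 136) = 72*((25 - 8/9 - 10)/(2*(1/9)) - 136) = 72*((25 - 8*⅑ - 10)/(2*(⅑)) - 136) = 72*((½)*9*(25 - 8/9 - 10) - 136) = 72*((½)*9*(127/9) - 136) = 72*(127/2 - 136) = 72*(-145/2) = -5220)
B² = (-5220)² = 27248400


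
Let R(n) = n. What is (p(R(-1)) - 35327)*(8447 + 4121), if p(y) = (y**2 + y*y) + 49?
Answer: -443348768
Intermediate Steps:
p(y) = 49 + 2*y**2 (p(y) = (y**2 + y**2) + 49 = 2*y**2 + 49 = 49 + 2*y**2)
(p(R(-1)) - 35327)*(8447 + 4121) = ((49 + 2*(-1)**2) - 35327)*(8447 + 4121) = ((49 + 2*1) - 35327)*12568 = ((49 + 2) - 35327)*12568 = (51 - 35327)*12568 = -35276*12568 = -443348768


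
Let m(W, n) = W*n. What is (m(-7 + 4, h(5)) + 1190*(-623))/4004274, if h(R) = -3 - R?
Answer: -370673/2002137 ≈ -0.18514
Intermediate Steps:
(m(-7 + 4, h(5)) + 1190*(-623))/4004274 = ((-7 + 4)*(-3 - 1*5) + 1190*(-623))/4004274 = (-3*(-3 - 5) - 741370)*(1/4004274) = (-3*(-8) - 741370)*(1/4004274) = (24 - 741370)*(1/4004274) = -741346*1/4004274 = -370673/2002137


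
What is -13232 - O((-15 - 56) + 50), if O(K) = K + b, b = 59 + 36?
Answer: -13306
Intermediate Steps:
b = 95
O(K) = 95 + K (O(K) = K + 95 = 95 + K)
-13232 - O((-15 - 56) + 50) = -13232 - (95 + ((-15 - 56) + 50)) = -13232 - (95 + (-71 + 50)) = -13232 - (95 - 21) = -13232 - 1*74 = -13232 - 74 = -13306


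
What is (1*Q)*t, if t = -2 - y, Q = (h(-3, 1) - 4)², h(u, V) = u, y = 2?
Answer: -196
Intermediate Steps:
Q = 49 (Q = (-3 - 4)² = (-7)² = 49)
t = -4 (t = -2 - 1*2 = -2 - 2 = -4)
(1*Q)*t = (1*49)*(-4) = 49*(-4) = -196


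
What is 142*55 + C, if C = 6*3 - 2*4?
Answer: 7820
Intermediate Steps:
C = 10 (C = 18 - 8 = 10)
142*55 + C = 142*55 + 10 = 7810 + 10 = 7820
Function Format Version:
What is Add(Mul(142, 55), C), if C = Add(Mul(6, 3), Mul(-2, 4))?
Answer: 7820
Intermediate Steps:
C = 10 (C = Add(18, -8) = 10)
Add(Mul(142, 55), C) = Add(Mul(142, 55), 10) = Add(7810, 10) = 7820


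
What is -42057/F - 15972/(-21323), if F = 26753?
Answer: -469482495/570454219 ≈ -0.82300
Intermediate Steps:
-42057/F - 15972/(-21323) = -42057/26753 - 15972/(-21323) = -42057*1/26753 - 15972*(-1/21323) = -42057/26753 + 15972/21323 = -469482495/570454219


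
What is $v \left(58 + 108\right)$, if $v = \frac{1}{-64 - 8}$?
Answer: $- \frac{83}{36} \approx -2.3056$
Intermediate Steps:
$v = - \frac{1}{72}$ ($v = \frac{1}{-72} = - \frac{1}{72} \approx -0.013889$)
$v \left(58 + 108\right) = - \frac{58 + 108}{72} = \left(- \frac{1}{72}\right) 166 = - \frac{83}{36}$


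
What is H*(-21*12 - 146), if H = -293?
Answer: 116614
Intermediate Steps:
H*(-21*12 - 146) = -293*(-21*12 - 146) = -293*(-252 - 146) = -293*(-398) = 116614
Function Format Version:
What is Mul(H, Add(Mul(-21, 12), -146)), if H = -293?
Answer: 116614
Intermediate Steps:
Mul(H, Add(Mul(-21, 12), -146)) = Mul(-293, Add(Mul(-21, 12), -146)) = Mul(-293, Add(-252, -146)) = Mul(-293, -398) = 116614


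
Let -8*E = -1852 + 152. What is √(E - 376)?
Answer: I*√654/2 ≈ 12.787*I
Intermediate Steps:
E = 425/2 (E = -(-1852 + 152)/8 = -⅛*(-1700) = 425/2 ≈ 212.50)
√(E - 376) = √(425/2 - 376) = √(-327/2) = I*√654/2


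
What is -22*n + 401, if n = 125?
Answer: -2349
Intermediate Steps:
-22*n + 401 = -22*125 + 401 = -2750 + 401 = -2349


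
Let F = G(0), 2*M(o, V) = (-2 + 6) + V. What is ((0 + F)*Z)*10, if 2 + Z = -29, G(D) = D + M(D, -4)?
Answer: 0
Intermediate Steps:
M(o, V) = 2 + V/2 (M(o, V) = ((-2 + 6) + V)/2 = (4 + V)/2 = 2 + V/2)
G(D) = D (G(D) = D + (2 + (1/2)*(-4)) = D + (2 - 2) = D + 0 = D)
Z = -31 (Z = -2 - 29 = -31)
F = 0
((0 + F)*Z)*10 = ((0 + 0)*(-31))*10 = (0*(-31))*10 = 0*10 = 0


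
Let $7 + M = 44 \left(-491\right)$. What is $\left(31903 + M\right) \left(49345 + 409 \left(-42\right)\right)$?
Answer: $331062764$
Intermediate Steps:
$M = -21611$ ($M = -7 + 44 \left(-491\right) = -7 - 21604 = -21611$)
$\left(31903 + M\right) \left(49345 + 409 \left(-42\right)\right) = \left(31903 - 21611\right) \left(49345 + 409 \left(-42\right)\right) = 10292 \left(49345 - 17178\right) = 10292 \cdot 32167 = 331062764$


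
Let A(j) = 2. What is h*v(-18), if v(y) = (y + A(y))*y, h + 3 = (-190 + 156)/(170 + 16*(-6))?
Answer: -36864/37 ≈ -996.32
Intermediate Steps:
h = -128/37 (h = -3 + (-190 + 156)/(170 + 16*(-6)) = -3 - 34/(170 - 96) = -3 - 34/74 = -3 - 34*1/74 = -3 - 17/37 = -128/37 ≈ -3.4595)
v(y) = y*(2 + y) (v(y) = (y + 2)*y = (2 + y)*y = y*(2 + y))
h*v(-18) = -(-2304)*(2 - 18)/37 = -(-2304)*(-16)/37 = -128/37*288 = -36864/37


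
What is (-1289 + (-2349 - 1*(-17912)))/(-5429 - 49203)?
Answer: -7137/27316 ≈ -0.26128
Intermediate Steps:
(-1289 + (-2349 - 1*(-17912)))/(-5429 - 49203) = (-1289 + (-2349 + 17912))/(-54632) = (-1289 + 15563)*(-1/54632) = 14274*(-1/54632) = -7137/27316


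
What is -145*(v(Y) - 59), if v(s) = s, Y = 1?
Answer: 8410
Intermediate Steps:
-145*(v(Y) - 59) = -145*(1 - 59) = -145*(-58) = 8410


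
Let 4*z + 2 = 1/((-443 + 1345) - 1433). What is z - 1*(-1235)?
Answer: 2622077/2124 ≈ 1234.5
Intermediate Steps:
z = -1063/2124 (z = -½ + 1/(4*((-443 + 1345) - 1433)) = -½ + 1/(4*(902 - 1433)) = -½ + (¼)/(-531) = -½ + (¼)*(-1/531) = -½ - 1/2124 = -1063/2124 ≈ -0.50047)
z - 1*(-1235) = -1063/2124 - 1*(-1235) = -1063/2124 + 1235 = 2622077/2124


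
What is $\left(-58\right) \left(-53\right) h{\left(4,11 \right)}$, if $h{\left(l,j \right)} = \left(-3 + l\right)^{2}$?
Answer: $3074$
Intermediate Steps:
$\left(-58\right) \left(-53\right) h{\left(4,11 \right)} = \left(-58\right) \left(-53\right) \left(-3 + 4\right)^{2} = 3074 \cdot 1^{2} = 3074 \cdot 1 = 3074$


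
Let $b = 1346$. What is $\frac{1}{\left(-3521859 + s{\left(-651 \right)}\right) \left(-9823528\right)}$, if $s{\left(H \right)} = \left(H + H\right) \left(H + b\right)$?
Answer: $\frac{1}{43486292750472} \approx 2.2996 \cdot 10^{-14}$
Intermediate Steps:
$s{\left(H \right)} = 2 H \left(1346 + H\right)$ ($s{\left(H \right)} = \left(H + H\right) \left(H + 1346\right) = 2 H \left(1346 + H\right)$)
$\frac{1}{\left(-3521859 + s{\left(-651 \right)}\right) \left(-9823528\right)} = \frac{1}{\left(-3521859 + 2 \left(-651\right) \left(1346 - 651\right)\right) \left(-9823528\right)} = \frac{1}{-3521859 + 2 \left(-651\right) 695} \left(- \frac{1}{9823528}\right) = \frac{1}{-3521859 - 904890} \left(- \frac{1}{9823528}\right) = \frac{1}{-4426749} \left(- \frac{1}{9823528}\right) = \left(- \frac{1}{4426749}\right) \left(- \frac{1}{9823528}\right) = \frac{1}{43486292750472}$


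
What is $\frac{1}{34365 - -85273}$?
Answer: $\frac{1}{119638} \approx 8.3585 \cdot 10^{-6}$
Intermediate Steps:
$\frac{1}{34365 - -85273} = \frac{1}{34365 + 85273} = \frac{1}{119638}$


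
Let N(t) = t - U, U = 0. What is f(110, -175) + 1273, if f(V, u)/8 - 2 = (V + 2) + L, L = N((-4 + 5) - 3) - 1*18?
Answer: 2025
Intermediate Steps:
N(t) = t (N(t) = t - 1*0 = t + 0 = t)
L = -20 (L = ((-4 + 5) - 3) - 1*18 = (1 - 3) - 18 = -2 - 18 = -20)
f(V, u) = -128 + 8*V (f(V, u) = 16 + 8*((V + 2) - 20) = 16 + 8*((2 + V) - 20) = 16 + 8*(-18 + V) = 16 + (-144 + 8*V) = -128 + 8*V)
f(110, -175) + 1273 = (-128 + 8*110) + 1273 = (-128 + 880) + 1273 = 752 + 1273 = 2025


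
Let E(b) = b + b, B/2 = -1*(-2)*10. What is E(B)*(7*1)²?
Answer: 3920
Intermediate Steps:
B = 40 (B = 2*(-1*(-2)*10) = 2*(2*10) = 2*20 = 40)
E(b) = 2*b
E(B)*(7*1)² = (2*40)*(7*1)² = 80*7² = 80*49 = 3920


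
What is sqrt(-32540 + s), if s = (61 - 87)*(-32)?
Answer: 2*I*sqrt(7927) ≈ 178.07*I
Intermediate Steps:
s = 832 (s = -26*(-32) = 832)
sqrt(-32540 + s) = sqrt(-32540 + 832) = sqrt(-31708) = 2*I*sqrt(7927)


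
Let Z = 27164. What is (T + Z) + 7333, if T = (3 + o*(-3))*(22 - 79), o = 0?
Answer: 34326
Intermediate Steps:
T = -171 (T = (3 + 0*(-3))*(22 - 79) = (3 + 0)*(-57) = 3*(-57) = -171)
(T + Z) + 7333 = (-171 + 27164) + 7333 = 26993 + 7333 = 34326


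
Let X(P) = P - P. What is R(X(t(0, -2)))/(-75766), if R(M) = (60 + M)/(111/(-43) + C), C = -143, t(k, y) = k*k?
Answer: 3/551506 ≈ 5.4397e-6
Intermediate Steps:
t(k, y) = k**2
X(P) = 0
R(M) = -129/313 - 43*M/6260 (R(M) = (60 + M)/(111/(-43) - 143) = (60 + M)/(111*(-1/43) - 143) = (60 + M)/(-111/43 - 143) = (60 + M)/(-6260/43) = (60 + M)*(-43/6260) = -129/313 - 43*M/6260)
R(X(t(0, -2)))/(-75766) = (-129/313 - 43/6260*0)/(-75766) = (-129/313 + 0)*(-1/75766) = -129/313*(-1/75766) = 3/551506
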